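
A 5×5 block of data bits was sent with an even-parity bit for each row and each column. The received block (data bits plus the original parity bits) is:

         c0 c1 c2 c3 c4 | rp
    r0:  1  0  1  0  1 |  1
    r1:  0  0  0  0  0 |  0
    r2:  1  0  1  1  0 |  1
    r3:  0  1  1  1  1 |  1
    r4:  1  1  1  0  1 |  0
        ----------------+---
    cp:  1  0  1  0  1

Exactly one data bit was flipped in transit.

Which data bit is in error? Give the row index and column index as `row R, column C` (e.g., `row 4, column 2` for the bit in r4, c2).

row 3, column 2

Recompute each row's even parity and compare to rp:
  r0: data parity 1, sent rp 1 → ok
  r1: data parity 0, sent rp 0 → ok
  r2: data parity 1, sent rp 1 → ok
  r3: data parity 0, sent rp 1 → mismatch
  r4: data parity 0, sent rp 0 → ok
Recompute each column's even parity and compare to cp:
  c0: data parity 1, sent cp 1 → ok
  c1: data parity 0, sent cp 0 → ok
  c2: data parity 0, sent cp 1 → mismatch
  c3: data parity 0, sent cp 0 → ok
  c4: data parity 1, sent cp 1 → ok
Exactly one row (r3) and one column (c2) fail → the flipped bit is at their intersection.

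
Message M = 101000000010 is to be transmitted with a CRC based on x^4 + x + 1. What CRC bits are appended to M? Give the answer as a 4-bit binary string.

1010

Append 4 zeros: 1010000000100000. Divide by 10011 (XOR where the leading bit is 1):
  pos 0: 10100 XOR 10011 = 00111
  pos 2: 11100 XOR 10011 = 01111
  pos 3: 11110 XOR 10011 = 01101
  pos 4: 11010 XOR 10011 = 01001
  pos 5: 10010 XOR 10011 = 00001
  pos 9: 11000 XOR 10011 = 01011
  pos 10: 10110 XOR 10011 = 00101
Remainder (last 4 bits) = 1010. This is the CRC / FCS.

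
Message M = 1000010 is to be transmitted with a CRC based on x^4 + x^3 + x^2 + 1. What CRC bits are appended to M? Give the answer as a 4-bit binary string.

Append 4 zeros: 10000100000. Divide by 11101 (XOR where the leading bit is 1):
  pos 0: 10000 XOR 11101 = 01101
  pos 1: 11011 XOR 11101 = 00110
  pos 3: 11000 XOR 11101 = 00101
  pos 5: 10100 XOR 11101 = 01001
  pos 6: 10010 XOR 11101 = 01111
Remainder (last 4 bits) = 1111. This is the CRC / FCS.

1111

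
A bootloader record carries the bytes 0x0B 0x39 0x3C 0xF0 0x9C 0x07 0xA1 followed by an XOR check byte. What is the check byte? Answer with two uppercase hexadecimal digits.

XOR the bytes together:
  start with 0x0B
  0x0B ⊕ 0x39 = 0x32
  0x32 ⊕ 0x3C = 0x0E
  0x0E ⊕ 0xF0 = 0xFE
  0xFE ⊕ 0x9C = 0x62
  0x62 ⊕ 0x07 = 0x65
  0x65 ⊕ 0xA1 = 0xC4

C4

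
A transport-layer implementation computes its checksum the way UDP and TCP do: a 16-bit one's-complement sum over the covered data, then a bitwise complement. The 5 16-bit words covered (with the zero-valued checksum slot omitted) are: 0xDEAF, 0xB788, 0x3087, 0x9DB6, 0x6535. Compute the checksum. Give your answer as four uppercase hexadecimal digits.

One's-complement addition (fold any carry out of bit 15 back into bit 0):
  0xDEAF + 0xB788 = 0x19637 → wrap carry → 0x9638
  0x9638 + 0x3087 = 0x0C6BF
  0xC6BF + 0x9DB6 = 0x16475 → wrap carry → 0x6476
  0x6476 + 0x6535 = 0x0C9AB
One's-complement sum = 0xC9AB.
Checksum = ~0xC9AB & 0xFFFF = 0x3654.

3654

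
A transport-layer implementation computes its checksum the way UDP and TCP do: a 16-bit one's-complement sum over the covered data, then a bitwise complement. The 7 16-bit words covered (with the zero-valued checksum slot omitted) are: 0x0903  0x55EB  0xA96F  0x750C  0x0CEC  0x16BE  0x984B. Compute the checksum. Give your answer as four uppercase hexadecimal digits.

One's-complement addition (fold any carry out of bit 15 back into bit 0):
  0x0903 + 0x55EB = 0x05EEE
  0x5EEE + 0xA96F = 0x1085D → wrap carry → 0x085E
  0x085E + 0x750C = 0x07D6A
  0x7D6A + 0x0CEC = 0x08A56
  0x8A56 + 0x16BE = 0x0A114
  0xA114 + 0x984B = 0x1395F → wrap carry → 0x3960
One's-complement sum = 0x3960.
Checksum = ~0x3960 & 0xFFFF = 0xC69F.

C69F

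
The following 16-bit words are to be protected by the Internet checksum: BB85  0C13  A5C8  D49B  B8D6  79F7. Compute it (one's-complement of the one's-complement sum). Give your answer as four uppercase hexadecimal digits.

One's-complement addition (fold any carry out of bit 15 back into bit 0):
  0xBB85 + 0x0C13 = 0x0C798
  0xC798 + 0xA5C8 = 0x16D60 → wrap carry → 0x6D61
  0x6D61 + 0xD49B = 0x141FC → wrap carry → 0x41FD
  0x41FD + 0xB8D6 = 0x0FAD3
  0xFAD3 + 0x79F7 = 0x174CA → wrap carry → 0x74CB
One's-complement sum = 0x74CB.
Checksum = ~0x74CB & 0xFFFF = 0x8B34.

8B34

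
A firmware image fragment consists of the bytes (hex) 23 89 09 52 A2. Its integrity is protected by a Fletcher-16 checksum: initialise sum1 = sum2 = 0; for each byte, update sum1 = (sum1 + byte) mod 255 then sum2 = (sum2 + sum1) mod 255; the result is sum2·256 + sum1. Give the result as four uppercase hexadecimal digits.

Running sums (mod 255):
  after byte 0 (23): sum1=35, sum2=35
  after byte 1 (89): sum1=172, sum2=207
  after byte 2 (09): sum1=181, sum2=133
  after byte 3 (52): sum1=8, sum2=141
  after byte 4 (A2): sum1=170, sum2=56
Checksum = sum2·256 + sum1 = 56·256 + 170 = 14506 = 0x38AA.

38AA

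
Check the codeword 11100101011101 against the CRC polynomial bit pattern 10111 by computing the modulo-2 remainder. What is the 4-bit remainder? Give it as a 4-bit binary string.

Modulo-2 division of 11100101011101 by 10111:
  pos 0: 11100 XOR 10111 = 01011
  pos 1: 10111 XOR 10111 = 00000
  pos 7: 10111 XOR 10111 = 00000
Remainder = 0001 (nonzero — an error is detected).

0001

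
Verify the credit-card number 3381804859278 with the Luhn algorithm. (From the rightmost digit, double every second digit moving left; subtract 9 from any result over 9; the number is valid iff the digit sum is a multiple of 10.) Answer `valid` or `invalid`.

invalid

From the right, keep odd positions and double even positions (subtract 9 from any doubled value over 9):
  doubled (positions 2,4,...): 5 9 7 0 2 6 → sum 29
  kept (positions 1,3,...): 8 2 5 4 8 8 3 → sum 38
Total = 67.
67 mod 10 = 7, so the number is invalid.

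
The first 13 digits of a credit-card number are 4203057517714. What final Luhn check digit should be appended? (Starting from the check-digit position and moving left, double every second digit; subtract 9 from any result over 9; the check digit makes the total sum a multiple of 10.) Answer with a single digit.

9

Partial digits right→left: 4 1 7 7 1 5 7 5 0 3 0 2 4
Double every second digit counting from the check-digit position (so the 1st, 3rd, 5th, ... of the partial from the right).
  doubled (with −9 where >9): 8 5 2 5 0 0 8 → sum 28
  kept as-is: 1 7 5 5 3 2 → sum 23
Total = 28 + 23 = 51.
Check digit = (10 − (51 mod 10)) mod 10 = 9.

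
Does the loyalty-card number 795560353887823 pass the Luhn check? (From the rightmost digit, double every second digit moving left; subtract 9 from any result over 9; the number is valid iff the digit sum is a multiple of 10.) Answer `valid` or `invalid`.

valid

From the right, keep odd positions and double even positions (subtract 9 from any doubled value over 9):
  doubled (positions 2,4,...): 4 5 7 1 0 1 9 → sum 27
  kept (positions 1,3,...): 3 8 8 3 3 6 5 7 → sum 43
Total = 70.
70 mod 10 = 0, so the number is valid.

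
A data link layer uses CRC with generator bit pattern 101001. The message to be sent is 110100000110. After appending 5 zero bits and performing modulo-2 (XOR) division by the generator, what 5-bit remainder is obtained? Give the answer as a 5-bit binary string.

00000

Append 5 zeros: 11010000011000000. Divide by 101001 (XOR where the leading bit is 1):
  pos 0: 110100 XOR 101001 = 011101
  pos 1: 111010 XOR 101001 = 010011
  pos 2: 100110 XOR 101001 = 001111
  pos 4: 111101 XOR 101001 = 010100
  pos 5: 101001 XOR 101001 = 000000
Remainder (last 5 bits) = 00000. This is the CRC / FCS.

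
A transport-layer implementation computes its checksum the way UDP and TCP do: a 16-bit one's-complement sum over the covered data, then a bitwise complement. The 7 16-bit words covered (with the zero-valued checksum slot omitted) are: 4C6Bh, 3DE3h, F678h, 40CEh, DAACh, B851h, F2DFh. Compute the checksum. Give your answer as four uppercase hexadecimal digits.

B88B

One's-complement addition (fold any carry out of bit 15 back into bit 0):
  0x4C6B + 0x3DE3 = 0x08A4E
  0x8A4E + 0xF678 = 0x180C6 → wrap carry → 0x80C7
  0x80C7 + 0x40CE = 0x0C195
  0xC195 + 0xDAAC = 0x19C41 → wrap carry → 0x9C42
  0x9C42 + 0xB851 = 0x15493 → wrap carry → 0x5494
  0x5494 + 0xF2DF = 0x14773 → wrap carry → 0x4774
One's-complement sum = 0x4774.
Checksum = ~0x4774 & 0xFFFF = 0xB88B.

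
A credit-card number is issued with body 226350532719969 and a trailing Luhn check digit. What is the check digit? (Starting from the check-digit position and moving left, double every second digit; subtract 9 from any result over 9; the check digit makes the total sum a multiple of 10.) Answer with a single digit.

Partial digits right→left: 9 6 9 9 1 7 2 3 5 0 5 3 6 2 2
Double every second digit counting from the check-digit position (so the 1st, 3rd, 5th, ... of the partial from the right).
  doubled (with −9 where >9): 9 9 2 4 1 1 3 4 → sum 33
  kept as-is: 6 9 7 3 0 3 2 → sum 30
Total = 33 + 30 = 63.
Check digit = (10 − (63 mod 10)) mod 10 = 7.

7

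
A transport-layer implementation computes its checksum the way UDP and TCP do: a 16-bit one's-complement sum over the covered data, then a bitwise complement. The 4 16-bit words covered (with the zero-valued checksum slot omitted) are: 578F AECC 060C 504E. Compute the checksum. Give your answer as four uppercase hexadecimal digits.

A349

One's-complement addition (fold any carry out of bit 15 back into bit 0):
  0x578F + 0xAECC = 0x1065B → wrap carry → 0x065C
  0x065C + 0x060C = 0x00C68
  0x0C68 + 0x504E = 0x05CB6
One's-complement sum = 0x5CB6.
Checksum = ~0x5CB6 & 0xFFFF = 0xA349.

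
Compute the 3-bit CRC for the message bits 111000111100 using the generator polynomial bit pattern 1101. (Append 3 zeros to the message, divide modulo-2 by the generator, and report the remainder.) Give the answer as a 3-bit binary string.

Append 3 zeros: 111000111100000. Divide by 1101 (XOR where the leading bit is 1):
  pos 0: 1110 XOR 1101 = 0011
  pos 2: 1100 XOR 1101 = 0001
  pos 5: 1111 XOR 1101 = 0010
  pos 7: 1010 XOR 1101 = 0111
  pos 8: 1110 XOR 1101 = 0011
  pos 10: 1100 XOR 1101 = 0001
Remainder (last 3 bits) = 010. This is the CRC / FCS.

010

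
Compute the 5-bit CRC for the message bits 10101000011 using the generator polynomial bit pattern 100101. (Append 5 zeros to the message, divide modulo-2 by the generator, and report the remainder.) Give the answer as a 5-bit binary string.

Append 5 zeros: 1010100001100000. Divide by 100101 (XOR where the leading bit is 1):
  pos 0: 101010 XOR 100101 = 001111
  pos 2: 111100 XOR 100101 = 011001
  pos 3: 110010 XOR 100101 = 010111
  pos 4: 101111 XOR 100101 = 001010
  pos 6: 101010 XOR 100101 = 001111
  pos 8: 111100 XOR 100101 = 011001
  pos 9: 110010 XOR 100101 = 010111
  pos 10: 101110 XOR 100101 = 001011
Remainder (last 5 bits) = 01011. This is the CRC / FCS.

01011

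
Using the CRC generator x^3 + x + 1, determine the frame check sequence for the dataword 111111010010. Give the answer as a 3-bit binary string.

Append 3 zeros: 111111010010000. Divide by 1011 (XOR where the leading bit is 1):
  pos 0: 1111 XOR 1011 = 0100
  pos 1: 1001 XOR 1011 = 0010
  pos 3: 1010 XOR 1011 = 0001
  pos 6: 1100 XOR 1011 = 0111
  pos 7: 1111 XOR 1011 = 0100
  pos 8: 1000 XOR 1011 = 0011
  pos 10: 1100 XOR 1011 = 0111
  pos 11: 1110 XOR 1011 = 0101
Remainder (last 3 bits) = 101. This is the CRC / FCS.

101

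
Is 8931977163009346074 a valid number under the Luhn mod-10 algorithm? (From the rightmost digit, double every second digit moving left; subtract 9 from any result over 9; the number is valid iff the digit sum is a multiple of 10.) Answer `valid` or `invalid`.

From the right, keep odd positions and double even positions (subtract 9 from any doubled value over 9):
  doubled (positions 2,4,...): 5 3 6 0 6 2 5 2 9 → sum 38
  kept (positions 1,3,...): 4 0 4 9 0 6 7 9 3 8 → sum 50
Total = 88.
88 mod 10 = 8, so the number is invalid.

invalid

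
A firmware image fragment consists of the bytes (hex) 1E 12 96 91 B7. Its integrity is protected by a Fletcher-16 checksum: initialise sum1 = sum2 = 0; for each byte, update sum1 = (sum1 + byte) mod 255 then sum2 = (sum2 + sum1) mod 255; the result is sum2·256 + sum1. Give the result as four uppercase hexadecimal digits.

Running sums (mod 255):
  after byte 0 (1E): sum1=30, sum2=30
  after byte 1 (12): sum1=48, sum2=78
  after byte 2 (96): sum1=198, sum2=21
  after byte 3 (91): sum1=88, sum2=109
  after byte 4 (B7): sum1=16, sum2=125
Checksum = sum2·256 + sum1 = 125·256 + 16 = 32016 = 0x7D10.

7D10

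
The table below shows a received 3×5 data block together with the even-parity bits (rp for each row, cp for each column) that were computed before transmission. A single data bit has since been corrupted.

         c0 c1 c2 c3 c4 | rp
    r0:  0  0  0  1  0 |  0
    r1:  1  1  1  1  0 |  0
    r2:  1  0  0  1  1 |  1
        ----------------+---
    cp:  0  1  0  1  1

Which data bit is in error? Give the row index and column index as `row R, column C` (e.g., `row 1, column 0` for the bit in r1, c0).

Recompute each row's even parity and compare to rp:
  r0: data parity 1, sent rp 0 → mismatch
  r1: data parity 0, sent rp 0 → ok
  r2: data parity 1, sent rp 1 → ok
Recompute each column's even parity and compare to cp:
  c0: data parity 0, sent cp 0 → ok
  c1: data parity 1, sent cp 1 → ok
  c2: data parity 1, sent cp 0 → mismatch
  c3: data parity 1, sent cp 1 → ok
  c4: data parity 1, sent cp 1 → ok
Exactly one row (r0) and one column (c2) fail → the flipped bit is at their intersection.

row 0, column 2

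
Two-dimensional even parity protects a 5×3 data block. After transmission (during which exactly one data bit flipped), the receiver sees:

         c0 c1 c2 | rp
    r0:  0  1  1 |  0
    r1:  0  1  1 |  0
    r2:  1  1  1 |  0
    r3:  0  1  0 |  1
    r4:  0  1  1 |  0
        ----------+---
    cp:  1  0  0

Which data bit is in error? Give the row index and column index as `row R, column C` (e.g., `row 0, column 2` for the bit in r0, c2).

row 2, column 1

Recompute each row's even parity and compare to rp:
  r0: data parity 0, sent rp 0 → ok
  r1: data parity 0, sent rp 0 → ok
  r2: data parity 1, sent rp 0 → mismatch
  r3: data parity 1, sent rp 1 → ok
  r4: data parity 0, sent rp 0 → ok
Recompute each column's even parity and compare to cp:
  c0: data parity 1, sent cp 1 → ok
  c1: data parity 1, sent cp 0 → mismatch
  c2: data parity 0, sent cp 0 → ok
Exactly one row (r2) and one column (c1) fail → the flipped bit is at their intersection.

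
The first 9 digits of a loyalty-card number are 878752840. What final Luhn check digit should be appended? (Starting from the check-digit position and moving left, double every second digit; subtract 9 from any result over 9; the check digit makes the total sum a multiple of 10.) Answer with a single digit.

Partial digits right→left: 0 4 8 2 5 7 8 7 8
Double every second digit counting from the check-digit position (so the 1st, 3rd, 5th, ... of the partial from the right).
  doubled (with −9 where >9): 0 7 1 7 7 → sum 22
  kept as-is: 4 2 7 7 → sum 20
Total = 22 + 20 = 42.
Check digit = (10 − (42 mod 10)) mod 10 = 8.

8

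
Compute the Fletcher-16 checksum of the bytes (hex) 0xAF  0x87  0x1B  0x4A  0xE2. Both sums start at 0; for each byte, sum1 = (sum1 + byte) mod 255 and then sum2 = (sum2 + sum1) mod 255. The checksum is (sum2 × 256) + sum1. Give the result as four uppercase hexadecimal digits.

Running sums (mod 255):
  after byte 0 (0xAF): sum1=175, sum2=175
  after byte 1 (0x87): sum1=55, sum2=230
  after byte 2 (0x1B): sum1=82, sum2=57
  after byte 3 (0x4A): sum1=156, sum2=213
  after byte 4 (0xE2): sum1=127, sum2=85
Checksum = sum2·256 + sum1 = 85·256 + 127 = 21887 = 0x557F.

557F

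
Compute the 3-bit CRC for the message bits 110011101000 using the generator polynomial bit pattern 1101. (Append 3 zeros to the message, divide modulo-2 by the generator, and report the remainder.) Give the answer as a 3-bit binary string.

010

Append 3 zeros: 110011101000000. Divide by 1101 (XOR where the leading bit is 1):
  pos 0: 1100 XOR 1101 = 0001
  pos 3: 1111 XOR 1101 = 0010
  pos 5: 1001 XOR 1101 = 0100
  pos 6: 1000 XOR 1101 = 0101
  pos 7: 1010 XOR 1101 = 0111
  pos 8: 1110 XOR 1101 = 0011
  pos 10: 1100 XOR 1101 = 0001
Remainder (last 3 bits) = 010. This is the CRC / FCS.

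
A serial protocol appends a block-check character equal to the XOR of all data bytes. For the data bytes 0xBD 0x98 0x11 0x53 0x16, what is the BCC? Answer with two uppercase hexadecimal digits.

XOR the bytes together:
  start with 0xBD
  0xBD ⊕ 0x98 = 0x25
  0x25 ⊕ 0x11 = 0x34
  0x34 ⊕ 0x53 = 0x67
  0x67 ⊕ 0x16 = 0x71

71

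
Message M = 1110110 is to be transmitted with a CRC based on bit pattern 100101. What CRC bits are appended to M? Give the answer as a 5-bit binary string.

Append 5 zeros: 111011000000. Divide by 100101 (XOR where the leading bit is 1):
  pos 0: 111011 XOR 100101 = 011110
  pos 1: 111100 XOR 100101 = 011001
  pos 2: 110010 XOR 100101 = 010111
  pos 3: 101110 XOR 100101 = 001011
  pos 5: 101100 XOR 100101 = 001001
Remainder (last 5 bits) = 10010. This is the CRC / FCS.

10010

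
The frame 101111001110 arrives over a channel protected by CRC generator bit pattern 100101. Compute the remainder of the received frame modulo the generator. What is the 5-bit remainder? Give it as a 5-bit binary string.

Modulo-2 division of 101111001110 by 100101:
  pos 0: 101111 XOR 100101 = 001010
  pos 2: 101000 XOR 100101 = 001101
  pos 4: 110111 XOR 100101 = 010010
  pos 5: 100101 XOR 100101 = 000000
Remainder = 00000 (zero — the frame passes the CRC check).

00000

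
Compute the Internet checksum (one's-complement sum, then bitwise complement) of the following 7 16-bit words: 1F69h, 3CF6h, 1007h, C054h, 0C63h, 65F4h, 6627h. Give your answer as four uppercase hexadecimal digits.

One's-complement addition (fold any carry out of bit 15 back into bit 0):
  0x1F69 + 0x3CF6 = 0x05C5F
  0x5C5F + 0x1007 = 0x06C66
  0x6C66 + 0xC054 = 0x12CBA → wrap carry → 0x2CBB
  0x2CBB + 0x0C63 = 0x0391E
  0x391E + 0x65F4 = 0x09F12
  0x9F12 + 0x6627 = 0x10539 → wrap carry → 0x053A
One's-complement sum = 0x053A.
Checksum = ~0x053A & 0xFFFF = 0xFAC5.

FAC5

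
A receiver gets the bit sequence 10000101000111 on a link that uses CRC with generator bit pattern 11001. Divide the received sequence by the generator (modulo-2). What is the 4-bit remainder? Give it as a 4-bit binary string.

Modulo-2 division of 10000101000111 by 11001:
  pos 0: 10000 XOR 11001 = 01001
  pos 1: 10011 XOR 11001 = 01010
  pos 2: 10100 XOR 11001 = 01101
  pos 3: 11011 XOR 11001 = 00010
  pos 6: 10000 XOR 11001 = 01001
  pos 7: 10011 XOR 11001 = 01010
  pos 8: 10101 XOR 11001 = 01100
  pos 9: 11001 XOR 11001 = 00000
Remainder = 0000 (zero — the frame passes the CRC check).

0000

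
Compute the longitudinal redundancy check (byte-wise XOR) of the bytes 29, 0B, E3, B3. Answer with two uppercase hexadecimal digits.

72

XOR the bytes together:
  start with 0x29
  0x29 ⊕ 0x0B = 0x22
  0x22 ⊕ 0xE3 = 0xC1
  0xC1 ⊕ 0xB3 = 0x72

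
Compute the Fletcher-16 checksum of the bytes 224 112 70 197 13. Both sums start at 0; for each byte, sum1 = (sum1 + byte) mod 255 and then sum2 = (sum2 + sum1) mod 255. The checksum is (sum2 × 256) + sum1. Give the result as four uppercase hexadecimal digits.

916A

Running sums (mod 255):
  after byte 0 (224): sum1=224, sum2=224
  after byte 1 (112): sum1=81, sum2=50
  after byte 2 (70): sum1=151, sum2=201
  after byte 3 (197): sum1=93, sum2=39
  after byte 4 (13): sum1=106, sum2=145
Checksum = sum2·256 + sum1 = 145·256 + 106 = 37226 = 0x916A.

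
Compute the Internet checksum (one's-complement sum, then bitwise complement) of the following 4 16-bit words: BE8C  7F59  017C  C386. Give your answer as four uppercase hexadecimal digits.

FD16

One's-complement addition (fold any carry out of bit 15 back into bit 0):
  0xBE8C + 0x7F59 = 0x13DE5 → wrap carry → 0x3DE6
  0x3DE6 + 0x017C = 0x03F62
  0x3F62 + 0xC386 = 0x102E8 → wrap carry → 0x02E9
One's-complement sum = 0x02E9.
Checksum = ~0x02E9 & 0xFFFF = 0xFD16.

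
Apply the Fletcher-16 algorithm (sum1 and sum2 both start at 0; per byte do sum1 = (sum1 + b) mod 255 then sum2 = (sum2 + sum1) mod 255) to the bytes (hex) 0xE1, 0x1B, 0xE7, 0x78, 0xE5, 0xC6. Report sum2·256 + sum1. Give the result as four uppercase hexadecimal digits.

6E0A

Running sums (mod 255):
  after byte 0 (0xE1): sum1=225, sum2=225
  after byte 1 (0x1B): sum1=252, sum2=222
  after byte 2 (0xE7): sum1=228, sum2=195
  after byte 3 (0x78): sum1=93, sum2=33
  after byte 4 (0xE5): sum1=67, sum2=100
  after byte 5 (0xC6): sum1=10, sum2=110
Checksum = sum2·256 + sum1 = 110·256 + 10 = 28170 = 0x6E0A.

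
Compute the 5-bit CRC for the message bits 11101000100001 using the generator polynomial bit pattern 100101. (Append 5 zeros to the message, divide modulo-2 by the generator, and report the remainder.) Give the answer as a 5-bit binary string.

00010

Append 5 zeros: 1110100010000100000. Divide by 100101 (XOR where the leading bit is 1):
  pos 0: 111010 XOR 100101 = 011111
  pos 1: 111110 XOR 100101 = 011011
  pos 2: 110110 XOR 100101 = 010011
  pos 3: 100111 XOR 100101 = 000010
  pos 7: 100000 XOR 100101 = 000101
  pos 10: 101100 XOR 100101 = 001001
  pos 12: 100100 XOR 100101 = 000001
Remainder (last 5 bits) = 00010. This is the CRC / FCS.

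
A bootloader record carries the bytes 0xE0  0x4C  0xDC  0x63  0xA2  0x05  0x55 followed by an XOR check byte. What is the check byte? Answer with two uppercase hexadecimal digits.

XOR the bytes together:
  start with 0xE0
  0xE0 ⊕ 0x4C = 0xAC
  0xAC ⊕ 0xDC = 0x70
  0x70 ⊕ 0x63 = 0x13
  0x13 ⊕ 0xA2 = 0xB1
  0xB1 ⊕ 0x05 = 0xB4
  0xB4 ⊕ 0x55 = 0xE1

E1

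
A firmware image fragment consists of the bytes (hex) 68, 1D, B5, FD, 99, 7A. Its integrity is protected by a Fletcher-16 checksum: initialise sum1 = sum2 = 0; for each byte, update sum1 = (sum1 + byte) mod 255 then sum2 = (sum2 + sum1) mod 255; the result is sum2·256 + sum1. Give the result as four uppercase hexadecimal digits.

Running sums (mod 255):
  after byte 0 (68): sum1=104, sum2=104
  after byte 1 (1D): sum1=133, sum2=237
  after byte 2 (B5): sum1=59, sum2=41
  after byte 3 (FD): sum1=57, sum2=98
  after byte 4 (99): sum1=210, sum2=53
  after byte 5 (7A): sum1=77, sum2=130
Checksum = sum2·256 + sum1 = 130·256 + 77 = 33357 = 0x824D.

824D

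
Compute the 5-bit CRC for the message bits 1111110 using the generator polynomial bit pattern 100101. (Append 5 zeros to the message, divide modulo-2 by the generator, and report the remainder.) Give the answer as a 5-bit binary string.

Append 5 zeros: 111111000000. Divide by 100101 (XOR where the leading bit is 1):
  pos 0: 111111 XOR 100101 = 011010
  pos 1: 110100 XOR 100101 = 010001
  pos 2: 100010 XOR 100101 = 000111
  pos 5: 111000 XOR 100101 = 011101
  pos 6: 111010 XOR 100101 = 011111
Remainder (last 5 bits) = 11111. This is the CRC / FCS.

11111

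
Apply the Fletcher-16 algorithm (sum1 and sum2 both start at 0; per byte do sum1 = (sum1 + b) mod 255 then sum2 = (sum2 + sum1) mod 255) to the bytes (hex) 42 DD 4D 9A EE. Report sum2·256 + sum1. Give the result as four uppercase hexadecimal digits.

CEF6

Running sums (mod 255):
  after byte 0 (42): sum1=66, sum2=66
  after byte 1 (DD): sum1=32, sum2=98
  after byte 2 (4D): sum1=109, sum2=207
  after byte 3 (9A): sum1=8, sum2=215
  after byte 4 (EE): sum1=246, sum2=206
Checksum = sum2·256 + sum1 = 206·256 + 246 = 52982 = 0xCEF6.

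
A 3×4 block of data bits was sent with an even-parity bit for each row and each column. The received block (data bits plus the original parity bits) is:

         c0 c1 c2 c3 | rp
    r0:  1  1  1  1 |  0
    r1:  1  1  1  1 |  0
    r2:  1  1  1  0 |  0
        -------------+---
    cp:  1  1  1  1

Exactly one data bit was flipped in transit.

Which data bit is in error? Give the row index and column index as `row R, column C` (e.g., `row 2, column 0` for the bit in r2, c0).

row 2, column 3

Recompute each row's even parity and compare to rp:
  r0: data parity 0, sent rp 0 → ok
  r1: data parity 0, sent rp 0 → ok
  r2: data parity 1, sent rp 0 → mismatch
Recompute each column's even parity and compare to cp:
  c0: data parity 1, sent cp 1 → ok
  c1: data parity 1, sent cp 1 → ok
  c2: data parity 1, sent cp 1 → ok
  c3: data parity 0, sent cp 1 → mismatch
Exactly one row (r2) and one column (c3) fail → the flipped bit is at their intersection.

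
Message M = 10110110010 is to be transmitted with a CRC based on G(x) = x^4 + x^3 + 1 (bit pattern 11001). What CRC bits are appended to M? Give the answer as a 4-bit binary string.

Append 4 zeros: 101101100100000. Divide by 11001 (XOR where the leading bit is 1):
  pos 0: 10110 XOR 11001 = 01111
  pos 1: 11111 XOR 11001 = 00110
  pos 3: 11010 XOR 11001 = 00011
  pos 6: 11010 XOR 11001 = 00011
  pos 9: 11000 XOR 11001 = 00001
Remainder (last 4 bits) = 0010. This is the CRC / FCS.

0010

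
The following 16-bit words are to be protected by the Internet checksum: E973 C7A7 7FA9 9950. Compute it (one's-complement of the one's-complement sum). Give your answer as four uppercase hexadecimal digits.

One's-complement addition (fold any carry out of bit 15 back into bit 0):
  0xE973 + 0xC7A7 = 0x1B11A → wrap carry → 0xB11B
  0xB11B + 0x7FA9 = 0x130C4 → wrap carry → 0x30C5
  0x30C5 + 0x9950 = 0x0CA15
One's-complement sum = 0xCA15.
Checksum = ~0xCA15 & 0xFFFF = 0x35EA.

35EA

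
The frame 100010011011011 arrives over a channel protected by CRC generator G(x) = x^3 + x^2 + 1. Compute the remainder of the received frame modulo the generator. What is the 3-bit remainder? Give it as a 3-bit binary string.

Modulo-2 division of 100010011011011 by 1101:
  pos 0: 1000 XOR 1101 = 0101
  pos 1: 1011 XOR 1101 = 0110
  pos 2: 1100 XOR 1101 = 0001
  pos 5: 1011 XOR 1101 = 0110
  pos 6: 1100 XOR 1101 = 0001
  pos 9: 1110 XOR 1101 = 0011
  pos 11: 1111 XOR 1101 = 0010
Remainder = 010 (nonzero — an error is detected).

010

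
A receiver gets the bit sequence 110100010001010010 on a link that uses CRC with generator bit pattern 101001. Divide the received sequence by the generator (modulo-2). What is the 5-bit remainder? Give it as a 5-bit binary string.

00100

Modulo-2 division of 110100010001010010 by 101001:
  pos 0: 110100 XOR 101001 = 011101
  pos 1: 111010 XOR 101001 = 010011
  pos 2: 100111 XOR 101001 = 001110
  pos 4: 111000 XOR 101001 = 010001
  pos 5: 100010 XOR 101001 = 001011
  pos 7: 101110 XOR 101001 = 000111
  pos 10: 111100 XOR 101001 = 010101
  pos 11: 101011 XOR 101001 = 000010
Remainder = 00100 (nonzero — an error is detected).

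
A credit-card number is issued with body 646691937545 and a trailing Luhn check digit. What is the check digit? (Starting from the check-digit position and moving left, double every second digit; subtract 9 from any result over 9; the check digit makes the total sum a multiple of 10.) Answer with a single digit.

8

Partial digits right→left: 5 4 5 7 3 9 1 9 6 6 4 6
Double every second digit counting from the check-digit position (so the 1st, 3rd, 5th, ... of the partial from the right).
  doubled (with −9 where >9): 1 1 6 2 3 8 → sum 21
  kept as-is: 4 7 9 9 6 6 → sum 41
Total = 21 + 41 = 62.
Check digit = (10 − (62 mod 10)) mod 10 = 8.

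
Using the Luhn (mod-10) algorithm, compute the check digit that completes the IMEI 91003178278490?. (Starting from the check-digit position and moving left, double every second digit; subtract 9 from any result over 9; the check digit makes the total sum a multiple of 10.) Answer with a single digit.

8

Partial digits right→left: 0 9 4 8 7 2 8 7 1 3 0 0 1 9
Double every second digit counting from the check-digit position (so the 1st, 3rd, 5th, ... of the partial from the right).
  doubled (with −9 where >9): 0 8 5 7 2 0 2 → sum 24
  kept as-is: 9 8 2 7 3 0 9 → sum 38
Total = 24 + 38 = 62.
Check digit = (10 − (62 mod 10)) mod 10 = 8.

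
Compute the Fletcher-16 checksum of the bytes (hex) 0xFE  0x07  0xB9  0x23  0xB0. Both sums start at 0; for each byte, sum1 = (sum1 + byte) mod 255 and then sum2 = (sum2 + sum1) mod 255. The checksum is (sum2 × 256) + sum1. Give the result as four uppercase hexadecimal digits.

Running sums (mod 255):
  after byte 0 (0xFE): sum1=254, sum2=254
  after byte 1 (0x07): sum1=6, sum2=5
  after byte 2 (0xB9): sum1=191, sum2=196
  after byte 3 (0x23): sum1=226, sum2=167
  after byte 4 (0xB0): sum1=147, sum2=59
Checksum = sum2·256 + sum1 = 59·256 + 147 = 15251 = 0x3B93.

3B93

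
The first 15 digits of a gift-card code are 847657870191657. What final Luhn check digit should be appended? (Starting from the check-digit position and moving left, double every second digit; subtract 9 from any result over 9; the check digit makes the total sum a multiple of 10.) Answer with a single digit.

2

Partial digits right→left: 7 5 6 1 9 1 0 7 8 7 5 6 7 4 8
Double every second digit counting from the check-digit position (so the 1st, 3rd, 5th, ... of the partial from the right).
  doubled (with −9 where >9): 5 3 9 0 7 1 5 7 → sum 37
  kept as-is: 5 1 1 7 7 6 4 → sum 31
Total = 37 + 31 = 68.
Check digit = (10 − (68 mod 10)) mod 10 = 2.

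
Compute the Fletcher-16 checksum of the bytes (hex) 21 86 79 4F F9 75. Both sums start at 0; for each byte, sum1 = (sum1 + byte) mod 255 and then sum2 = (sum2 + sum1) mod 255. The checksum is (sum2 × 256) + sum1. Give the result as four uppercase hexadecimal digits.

A4DF

Running sums (mod 255):
  after byte 0 (21): sum1=33, sum2=33
  after byte 1 (86): sum1=167, sum2=200
  after byte 2 (79): sum1=33, sum2=233
  after byte 3 (4F): sum1=112, sum2=90
  after byte 4 (F9): sum1=106, sum2=196
  after byte 5 (75): sum1=223, sum2=164
Checksum = sum2·256 + sum1 = 164·256 + 223 = 42207 = 0xA4DF.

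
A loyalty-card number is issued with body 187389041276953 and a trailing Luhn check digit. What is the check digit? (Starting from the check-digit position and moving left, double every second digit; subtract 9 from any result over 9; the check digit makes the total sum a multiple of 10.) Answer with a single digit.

Partial digits right→left: 3 5 9 6 7 2 1 4 0 9 8 3 7 8 1
Double every second digit counting from the check-digit position (so the 1st, 3rd, 5th, ... of the partial from the right).
  doubled (with −9 where >9): 6 9 5 2 0 7 5 2 → sum 36
  kept as-is: 5 6 2 4 9 3 8 → sum 37
Total = 36 + 37 = 73.
Check digit = (10 − (73 mod 10)) mod 10 = 7.

7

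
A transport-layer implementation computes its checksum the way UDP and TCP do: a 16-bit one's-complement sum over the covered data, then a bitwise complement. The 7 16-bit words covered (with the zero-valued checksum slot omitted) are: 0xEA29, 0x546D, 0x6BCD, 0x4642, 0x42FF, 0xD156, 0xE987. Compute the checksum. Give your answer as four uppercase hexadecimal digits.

One's-complement addition (fold any carry out of bit 15 back into bit 0):
  0xEA29 + 0x546D = 0x13E96 → wrap carry → 0x3E97
  0x3E97 + 0x6BCD = 0x0AA64
  0xAA64 + 0x4642 = 0x0F0A6
  0xF0A6 + 0x42FF = 0x133A5 → wrap carry → 0x33A6
  0x33A6 + 0xD156 = 0x104FC → wrap carry → 0x04FD
  0x04FD + 0xE987 = 0x0EE84
One's-complement sum = 0xEE84.
Checksum = ~0xEE84 & 0xFFFF = 0x117B.

117B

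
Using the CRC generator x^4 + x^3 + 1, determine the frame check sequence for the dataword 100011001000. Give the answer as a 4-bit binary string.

Append 4 zeros: 1000110010000000. Divide by 11001 (XOR where the leading bit is 1):
  pos 0: 10001 XOR 11001 = 01000
  pos 1: 10001 XOR 11001 = 01000
  pos 2: 10000 XOR 11001 = 01001
  pos 3: 10010 XOR 11001 = 01011
  pos 4: 10111 XOR 11001 = 01110
  pos 5: 11100 XOR 11001 = 00101
  pos 7: 10100 XOR 11001 = 01101
  pos 8: 11010 XOR 11001 = 00011
  pos 11: 11000 XOR 11001 = 00001
Remainder (last 4 bits) = 0001. This is the CRC / FCS.

0001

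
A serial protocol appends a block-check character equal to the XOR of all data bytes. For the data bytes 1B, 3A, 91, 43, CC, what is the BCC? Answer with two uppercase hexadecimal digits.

3F

XOR the bytes together:
  start with 0x1B
  0x1B ⊕ 0x3A = 0x21
  0x21 ⊕ 0x91 = 0xB0
  0xB0 ⊕ 0x43 = 0xF3
  0xF3 ⊕ 0xCC = 0x3F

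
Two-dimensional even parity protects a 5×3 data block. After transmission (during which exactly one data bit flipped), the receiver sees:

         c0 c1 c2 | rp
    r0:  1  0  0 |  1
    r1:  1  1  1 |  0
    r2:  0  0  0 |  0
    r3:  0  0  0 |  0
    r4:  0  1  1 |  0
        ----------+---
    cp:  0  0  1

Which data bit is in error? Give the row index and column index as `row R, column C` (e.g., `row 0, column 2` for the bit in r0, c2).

row 1, column 2

Recompute each row's even parity and compare to rp:
  r0: data parity 1, sent rp 1 → ok
  r1: data parity 1, sent rp 0 → mismatch
  r2: data parity 0, sent rp 0 → ok
  r3: data parity 0, sent rp 0 → ok
  r4: data parity 0, sent rp 0 → ok
Recompute each column's even parity and compare to cp:
  c0: data parity 0, sent cp 0 → ok
  c1: data parity 0, sent cp 0 → ok
  c2: data parity 0, sent cp 1 → mismatch
Exactly one row (r1) and one column (c2) fail → the flipped bit is at their intersection.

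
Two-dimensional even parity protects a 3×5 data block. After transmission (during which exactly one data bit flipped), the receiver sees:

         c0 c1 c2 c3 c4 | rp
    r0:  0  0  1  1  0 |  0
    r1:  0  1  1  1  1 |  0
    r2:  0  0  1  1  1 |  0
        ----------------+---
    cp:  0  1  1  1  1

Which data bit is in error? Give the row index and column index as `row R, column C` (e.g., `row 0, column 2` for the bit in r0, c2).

row 2, column 4

Recompute each row's even parity and compare to rp:
  r0: data parity 0, sent rp 0 → ok
  r1: data parity 0, sent rp 0 → ok
  r2: data parity 1, sent rp 0 → mismatch
Recompute each column's even parity and compare to cp:
  c0: data parity 0, sent cp 0 → ok
  c1: data parity 1, sent cp 1 → ok
  c2: data parity 1, sent cp 1 → ok
  c3: data parity 1, sent cp 1 → ok
  c4: data parity 0, sent cp 1 → mismatch
Exactly one row (r2) and one column (c4) fail → the flipped bit is at their intersection.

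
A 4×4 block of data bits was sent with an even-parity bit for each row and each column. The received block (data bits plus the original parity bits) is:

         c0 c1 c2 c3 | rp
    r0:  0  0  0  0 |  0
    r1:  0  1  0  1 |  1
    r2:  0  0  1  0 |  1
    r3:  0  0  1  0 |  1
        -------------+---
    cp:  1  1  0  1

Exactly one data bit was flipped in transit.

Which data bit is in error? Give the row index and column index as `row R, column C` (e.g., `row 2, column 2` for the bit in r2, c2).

row 1, column 0

Recompute each row's even parity and compare to rp:
  r0: data parity 0, sent rp 0 → ok
  r1: data parity 0, sent rp 1 → mismatch
  r2: data parity 1, sent rp 1 → ok
  r3: data parity 1, sent rp 1 → ok
Recompute each column's even parity and compare to cp:
  c0: data parity 0, sent cp 1 → mismatch
  c1: data parity 1, sent cp 1 → ok
  c2: data parity 0, sent cp 0 → ok
  c3: data parity 1, sent cp 1 → ok
Exactly one row (r1) and one column (c0) fail → the flipped bit is at their intersection.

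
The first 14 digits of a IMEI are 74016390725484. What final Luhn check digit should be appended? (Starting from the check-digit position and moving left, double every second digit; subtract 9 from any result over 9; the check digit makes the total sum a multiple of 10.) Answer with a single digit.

Partial digits right→left: 4 8 4 5 2 7 0 9 3 6 1 0 4 7
Double every second digit counting from the check-digit position (so the 1st, 3rd, 5th, ... of the partial from the right).
  doubled (with −9 where >9): 8 8 4 0 6 2 8 → sum 36
  kept as-is: 8 5 7 9 6 0 7 → sum 42
Total = 36 + 42 = 78.
Check digit = (10 − (78 mod 10)) mod 10 = 2.

2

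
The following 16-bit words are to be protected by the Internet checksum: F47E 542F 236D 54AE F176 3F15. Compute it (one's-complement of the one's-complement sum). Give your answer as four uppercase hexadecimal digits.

One's-complement addition (fold any carry out of bit 15 back into bit 0):
  0xF47E + 0x542F = 0x148AD → wrap carry → 0x48AE
  0x48AE + 0x236D = 0x06C1B
  0x6C1B + 0x54AE = 0x0C0C9
  0xC0C9 + 0xF176 = 0x1B23F → wrap carry → 0xB240
  0xB240 + 0x3F15 = 0x0F155
One's-complement sum = 0xF155.
Checksum = ~0xF155 & 0xFFFF = 0x0EAA.

0EAA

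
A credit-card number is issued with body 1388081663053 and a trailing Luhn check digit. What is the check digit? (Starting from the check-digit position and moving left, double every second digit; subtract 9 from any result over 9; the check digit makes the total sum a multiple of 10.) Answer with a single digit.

Partial digits right→left: 3 5 0 3 6 6 1 8 0 8 8 3 1
Double every second digit counting from the check-digit position (so the 1st, 3rd, 5th, ... of the partial from the right).
  doubled (with −9 where >9): 6 0 3 2 0 7 2 → sum 20
  kept as-is: 5 3 6 8 8 3 → sum 33
Total = 20 + 33 = 53.
Check digit = (10 − (53 mod 10)) mod 10 = 7.

7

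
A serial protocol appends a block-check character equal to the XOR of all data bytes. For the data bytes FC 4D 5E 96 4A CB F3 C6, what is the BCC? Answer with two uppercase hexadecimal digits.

XOR the bytes together:
  start with 0xFC
  0xFC ⊕ 0x4D = 0xB1
  0xB1 ⊕ 0x5E = 0xEF
  0xEF ⊕ 0x96 = 0x79
  0x79 ⊕ 0x4A = 0x33
  0x33 ⊕ 0xCB = 0xF8
  0xF8 ⊕ 0xF3 = 0x0B
  0x0B ⊕ 0xC6 = 0xCD

CD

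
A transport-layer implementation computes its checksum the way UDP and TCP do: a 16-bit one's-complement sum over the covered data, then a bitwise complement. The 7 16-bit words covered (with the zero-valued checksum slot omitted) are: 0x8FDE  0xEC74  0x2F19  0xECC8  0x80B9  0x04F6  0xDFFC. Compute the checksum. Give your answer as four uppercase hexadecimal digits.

One's-complement addition (fold any carry out of bit 15 back into bit 0):
  0x8FDE + 0xEC74 = 0x17C52 → wrap carry → 0x7C53
  0x7C53 + 0x2F19 = 0x0AB6C
  0xAB6C + 0xECC8 = 0x19834 → wrap carry → 0x9835
  0x9835 + 0x80B9 = 0x118EE → wrap carry → 0x18EF
  0x18EF + 0x04F6 = 0x01DE5
  0x1DE5 + 0xDFFC = 0x0FDE1
One's-complement sum = 0xFDE1.
Checksum = ~0xFDE1 & 0xFFFF = 0x021E.

021E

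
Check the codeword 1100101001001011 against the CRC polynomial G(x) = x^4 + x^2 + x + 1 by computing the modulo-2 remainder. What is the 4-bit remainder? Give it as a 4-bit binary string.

Modulo-2 division of 1100101001001011 by 10111:
  pos 0: 11001 XOR 10111 = 01110
  pos 1: 11100 XOR 10111 = 01011
  pos 2: 10111 XOR 10111 = 00000
  pos 9: 10010 XOR 10111 = 00101
  pos 11: 10111 XOR 10111 = 00000
Remainder = 0000 (zero — the frame passes the CRC check).

0000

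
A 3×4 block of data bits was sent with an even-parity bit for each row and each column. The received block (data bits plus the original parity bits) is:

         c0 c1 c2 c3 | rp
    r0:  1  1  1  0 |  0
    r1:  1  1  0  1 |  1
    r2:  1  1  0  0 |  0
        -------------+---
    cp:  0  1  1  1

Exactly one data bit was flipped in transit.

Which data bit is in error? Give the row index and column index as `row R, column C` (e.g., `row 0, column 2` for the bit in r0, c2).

row 0, column 0

Recompute each row's even parity and compare to rp:
  r0: data parity 1, sent rp 0 → mismatch
  r1: data parity 1, sent rp 1 → ok
  r2: data parity 0, sent rp 0 → ok
Recompute each column's even parity and compare to cp:
  c0: data parity 1, sent cp 0 → mismatch
  c1: data parity 1, sent cp 1 → ok
  c2: data parity 1, sent cp 1 → ok
  c3: data parity 1, sent cp 1 → ok
Exactly one row (r0) and one column (c0) fail → the flipped bit is at their intersection.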